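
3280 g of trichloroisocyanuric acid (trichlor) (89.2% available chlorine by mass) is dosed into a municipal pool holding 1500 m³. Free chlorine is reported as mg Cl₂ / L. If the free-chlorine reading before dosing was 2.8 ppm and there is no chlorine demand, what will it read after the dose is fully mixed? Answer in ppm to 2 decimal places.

4.75 ppm

Volume: 1500 m³ = 1,500,000 L.
Available chlorine delivered: 3280 g × 0.892 = 2926 g as Cl₂.
Concentration rise: 2926 g / 1,500,000 L = 1.951 mg/L = 1.95 ppm.
Final FC: 2.8 + 1.95 = 4.75 ppm.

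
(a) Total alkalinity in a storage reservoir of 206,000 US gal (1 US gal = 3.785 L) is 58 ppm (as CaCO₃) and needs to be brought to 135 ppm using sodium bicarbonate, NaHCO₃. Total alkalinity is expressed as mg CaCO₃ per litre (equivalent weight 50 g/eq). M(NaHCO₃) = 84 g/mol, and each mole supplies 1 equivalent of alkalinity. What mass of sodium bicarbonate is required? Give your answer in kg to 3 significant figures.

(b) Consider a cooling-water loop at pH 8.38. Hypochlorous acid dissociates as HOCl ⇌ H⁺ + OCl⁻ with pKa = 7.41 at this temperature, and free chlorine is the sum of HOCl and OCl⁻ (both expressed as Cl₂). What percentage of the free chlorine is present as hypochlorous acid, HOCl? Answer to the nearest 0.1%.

(a) Volume: 206,000 US gal × 3.785 L/gal = 779,710 L.
(a) Alkalinity to add: (135 − 58) = 77 mg/L as CaCO₃ × 779,710 L = 60,040 g as CaCO₃.
(a) Equivalents: 60,040 g ÷ 50 g/eq = 1201 eq.
(a) NaHCO₃ supplies 1 eq per mole → 1201 mol.
(a) Mass: 1201 mol × 84 g/mol = 100,900 g.

(b) [OCl⁻]/[HOCl] = 10^(pH − pKa) = 10^(8.38 − 7.41) = 10^0.97 = 9.333.
(b) Fraction as HOCl = 1 / (1 + 9.333) = 0.09678.

(a) 101 kg; (b) 9.7%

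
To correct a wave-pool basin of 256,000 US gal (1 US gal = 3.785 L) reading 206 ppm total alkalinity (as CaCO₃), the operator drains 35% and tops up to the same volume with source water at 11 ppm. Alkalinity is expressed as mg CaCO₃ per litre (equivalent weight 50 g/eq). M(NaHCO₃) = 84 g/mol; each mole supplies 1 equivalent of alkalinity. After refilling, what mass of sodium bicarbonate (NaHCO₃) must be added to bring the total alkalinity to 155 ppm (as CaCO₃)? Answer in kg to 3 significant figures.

Volume: 256,000 US gal × 3.785 L/gal = 968,960 L.
After draining 35% and refilling: 206 × 0.65 + 11 × 0.35 = 137.75 ppm.
Deficit to target: 155 − 137.75 = 17.25 mg/L.
As CaCO₃: 17.25 mg/L × 968,960 L = 16,710 g; ÷ 50 g/eq ÷ 1 = 334.3 mol NaHCO₃.
Mass: 334.3 × 84 = 28,080 g.

28.1 kg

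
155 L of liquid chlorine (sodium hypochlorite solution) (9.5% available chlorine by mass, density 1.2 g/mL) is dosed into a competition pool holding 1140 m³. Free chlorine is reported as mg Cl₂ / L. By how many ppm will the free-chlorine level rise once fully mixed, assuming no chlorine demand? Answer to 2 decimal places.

15.50 ppm

Volume: 1140 m³ = 1,140,000 L.
Mass of solution: 155 L × 1000 mL/L × 1.2 g/mL = 186,000 g.
Available chlorine delivered: 186,000 g × 0.095 = 17,670 g as Cl₂.
Concentration rise: 17,670 g / 1,140,000 L = 15.5 mg/L = 15.50 ppm.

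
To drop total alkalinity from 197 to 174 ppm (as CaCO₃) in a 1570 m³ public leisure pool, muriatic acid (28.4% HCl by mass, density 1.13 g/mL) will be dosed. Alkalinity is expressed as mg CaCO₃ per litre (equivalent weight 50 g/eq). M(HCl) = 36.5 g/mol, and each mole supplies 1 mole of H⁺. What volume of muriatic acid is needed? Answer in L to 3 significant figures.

82.1 L

Volume: 1570 m³ = 1,570,000 L.
Alkalinity to neutralize: (197 − 174) = 23 mg/L as CaCO₃ × 1,570,000 L = 36,110 g as CaCO₃.
Equivalents of H⁺ required: 36,110 ÷ 50 g/eq = 722.2 eq = 722.2 mol HCl.
Mass of HCl: 722.2 × 36.5 = 26,360 g.
Mass of 28.4% solution: 26,360 / 0.284 = 92,820 g.
Volume: 92,820 g ÷ 1.13 g/mL = 82,140 mL.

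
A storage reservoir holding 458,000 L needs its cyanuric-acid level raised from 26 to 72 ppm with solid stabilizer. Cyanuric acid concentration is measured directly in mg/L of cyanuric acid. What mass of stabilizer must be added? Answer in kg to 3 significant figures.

CYA to add: (72 − 26) = 46 mg/L × 458,000 L = 21,070 g cyanuric acid.

21.1 kg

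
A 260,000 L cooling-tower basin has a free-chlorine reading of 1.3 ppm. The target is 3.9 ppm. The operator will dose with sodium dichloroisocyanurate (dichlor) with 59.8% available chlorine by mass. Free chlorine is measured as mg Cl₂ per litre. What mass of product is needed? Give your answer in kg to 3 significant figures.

1.13 kg

Chlorine deficit: 3.9 − 1.3 = 2.6 ppm = 2.6 mg/L as Cl₂.
Cl₂ equivalent needed: 2.6 mg/L × 260,000 L = 676,000 mg = 676 g.
Product at 59.8% available chlorine: 676 / 0.598 = 1130 g.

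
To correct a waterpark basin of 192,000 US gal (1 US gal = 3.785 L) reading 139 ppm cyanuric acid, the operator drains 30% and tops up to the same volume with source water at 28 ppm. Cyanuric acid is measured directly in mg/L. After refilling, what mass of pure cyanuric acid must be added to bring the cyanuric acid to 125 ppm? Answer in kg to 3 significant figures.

Volume: 192,000 US gal × 3.785 L/gal = 726,720 L.
After draining 30% and refilling: 139 × 0.70 + 28 × 0.30 = 105.7 ppm.
Deficit to target: 125 − 105.7 = 19.3 mg/L.
Mass: 19.3 mg/L × 726,720 L = 14,030 g cyanuric acid.

14.0 kg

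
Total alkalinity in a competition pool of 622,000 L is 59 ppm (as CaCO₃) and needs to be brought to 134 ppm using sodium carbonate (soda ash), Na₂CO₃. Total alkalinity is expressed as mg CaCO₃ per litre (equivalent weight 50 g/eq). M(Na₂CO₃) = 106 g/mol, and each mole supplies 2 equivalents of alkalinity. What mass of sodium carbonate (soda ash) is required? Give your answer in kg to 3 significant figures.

49.4 kg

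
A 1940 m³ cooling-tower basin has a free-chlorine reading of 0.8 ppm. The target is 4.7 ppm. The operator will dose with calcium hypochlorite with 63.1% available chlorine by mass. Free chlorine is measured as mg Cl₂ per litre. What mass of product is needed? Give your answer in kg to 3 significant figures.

12.0 kg

Volume: 1940 m³ = 1,940,000 L.
Chlorine deficit: 4.7 − 0.8 = 3.9 ppm = 3.9 mg/L as Cl₂.
Cl₂ equivalent needed: 3.9 mg/L × 1,940,000 L = 7,566,000 mg = 7566 g.
Product at 63.1% available chlorine: 7566 / 0.631 = 11,990 g.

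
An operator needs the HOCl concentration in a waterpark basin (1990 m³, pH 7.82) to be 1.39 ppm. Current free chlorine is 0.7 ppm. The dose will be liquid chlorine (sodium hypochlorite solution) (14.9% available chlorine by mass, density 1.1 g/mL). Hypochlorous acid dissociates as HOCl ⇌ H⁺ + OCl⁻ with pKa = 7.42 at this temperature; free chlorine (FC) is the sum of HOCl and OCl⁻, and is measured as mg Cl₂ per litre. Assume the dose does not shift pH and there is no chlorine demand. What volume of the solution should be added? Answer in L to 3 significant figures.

50.8 L

Volume: 1990 m³ = 1,990,000 L.
[OCl⁻]/[HOCl] = 10^(pH − pKa) = 10^(7.82 − 7.42) = 2.512; fraction as HOCl = 1/(1 + 2.512) = 0.2847.
Free chlorine required for 1.39 ppm HOCl: 1.39 / 0.2847 = 4.882 ppm.
FC to add: 4.882 − 0.7 = 4.182 mg/L as Cl₂.
Cl₂ equivalent: 4.182 mg/L × 1,990,000 L = 8321 g.
Product at 14.9% available Cl: 8321 / 0.149 = 55,850 g.
Volume: 55,850 g ÷ 1.1 g/mL = 50,770 mL.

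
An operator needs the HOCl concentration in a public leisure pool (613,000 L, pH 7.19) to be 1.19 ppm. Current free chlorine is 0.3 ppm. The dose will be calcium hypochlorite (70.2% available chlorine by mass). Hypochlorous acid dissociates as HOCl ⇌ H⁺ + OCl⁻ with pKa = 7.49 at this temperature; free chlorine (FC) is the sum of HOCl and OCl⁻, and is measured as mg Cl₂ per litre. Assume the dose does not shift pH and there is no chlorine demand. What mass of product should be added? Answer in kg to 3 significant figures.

1.30 kg

[OCl⁻]/[HOCl] = 10^(pH − pKa) = 10^(7.19 − 7.49) = 0.5012; fraction as HOCl = 1/(1 + 0.5012) = 0.6661.
Free chlorine required for 1.19 ppm HOCl: 1.19 / 0.6661 = 1.786 ppm.
FC to add: 1.786 − 0.3 = 1.486 mg/L as Cl₂.
Cl₂ equivalent: 1.486 mg/L × 613,000 L = 911.2 g.
Product at 70.2% available Cl: 911.2 / 0.702 = 1298 g.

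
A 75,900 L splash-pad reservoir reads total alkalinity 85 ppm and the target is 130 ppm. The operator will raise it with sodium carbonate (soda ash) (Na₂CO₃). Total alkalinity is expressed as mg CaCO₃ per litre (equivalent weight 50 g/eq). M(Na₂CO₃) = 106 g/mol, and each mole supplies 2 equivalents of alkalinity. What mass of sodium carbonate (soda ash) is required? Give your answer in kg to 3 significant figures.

Alkalinity to add: (130 − 85) = 45 mg/L as CaCO₃ × 75,900 L = 3416 g as CaCO₃.
Equivalents: 3416 g ÷ 50 g/eq = 68.31 eq.
Each mole of Na₂CO₃ supplies 2 eq, so 68.31 / 2 = 34.16 mol.
Mass: 34.16 mol × 106 g/mol = 3620 g.

3.62 kg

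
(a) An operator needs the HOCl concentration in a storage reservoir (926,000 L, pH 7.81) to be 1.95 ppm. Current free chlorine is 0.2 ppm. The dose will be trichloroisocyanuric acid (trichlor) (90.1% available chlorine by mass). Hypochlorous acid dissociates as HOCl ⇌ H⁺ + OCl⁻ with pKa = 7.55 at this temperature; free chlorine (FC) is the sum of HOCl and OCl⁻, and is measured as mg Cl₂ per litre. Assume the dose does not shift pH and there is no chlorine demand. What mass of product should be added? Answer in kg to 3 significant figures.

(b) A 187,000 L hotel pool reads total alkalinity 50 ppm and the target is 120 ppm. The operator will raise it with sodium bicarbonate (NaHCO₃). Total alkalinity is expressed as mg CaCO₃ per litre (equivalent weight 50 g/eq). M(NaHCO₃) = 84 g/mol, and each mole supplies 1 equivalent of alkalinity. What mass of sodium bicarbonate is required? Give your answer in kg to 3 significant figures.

(a) [OCl⁻]/[HOCl] = 10^(pH − pKa) = 10^(7.81 − 7.55) = 1.82; fraction as HOCl = 1/(1 + 1.82) = 0.3546.
(a) Free chlorine required for 1.95 ppm HOCl: 1.95 / 0.3546 = 5.498 ppm.
(a) FC to add: 5.498 − 0.2 = 5.298 mg/L as Cl₂.
(a) Cl₂ equivalent: 5.298 mg/L × 926,000 L = 4906 g.
(a) Product at 90.1% available Cl: 4906 / 0.901 = 5445 g.

(b) Alkalinity to add: (120 − 50) = 70 mg/L as CaCO₃ × 187,000 L = 13,090 g as CaCO₃.
(b) Equivalents: 13,090 g ÷ 50 g/eq = 261.8 eq.
(b) NaHCO₃ supplies 1 eq per mole → 261.8 mol.
(b) Mass: 261.8 mol × 84 g/mol = 21,990 g.

(a) 5.45 kg; (b) 22.0 kg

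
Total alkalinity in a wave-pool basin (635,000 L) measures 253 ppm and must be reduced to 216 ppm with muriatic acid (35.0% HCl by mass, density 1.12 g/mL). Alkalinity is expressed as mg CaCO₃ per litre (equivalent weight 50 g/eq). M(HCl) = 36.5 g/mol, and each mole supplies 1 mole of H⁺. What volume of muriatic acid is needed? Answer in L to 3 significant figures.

43.8 L

Alkalinity to neutralize: (253 − 216) = 37 mg/L as CaCO₃ × 635,000 L = 23,500 g as CaCO₃.
Equivalents of H⁺ required: 23,500 ÷ 50 g/eq = 469.9 eq = 469.9 mol HCl.
Mass of HCl: 469.9 × 36.5 = 17,150 g.
Mass of 35.0% solution: 17,150 / 0.35 = 49,000 g.
Volume: 49,000 g ÷ 1.12 g/mL = 43,750 mL.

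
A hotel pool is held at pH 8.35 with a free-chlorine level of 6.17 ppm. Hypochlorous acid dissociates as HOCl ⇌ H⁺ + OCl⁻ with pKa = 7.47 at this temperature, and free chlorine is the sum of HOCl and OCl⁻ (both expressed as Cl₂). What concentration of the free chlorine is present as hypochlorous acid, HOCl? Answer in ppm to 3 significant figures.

[OCl⁻]/[HOCl] = 10^(pH − pKa) = 10^(8.35 − 7.47) = 10^0.88 = 7.586.
Fraction as HOCl = 1 / (1 + 7.586) = 0.1165.
HOCl = 0.1165 × 6.17 ppm = 0.7186 ppm.

0.719 ppm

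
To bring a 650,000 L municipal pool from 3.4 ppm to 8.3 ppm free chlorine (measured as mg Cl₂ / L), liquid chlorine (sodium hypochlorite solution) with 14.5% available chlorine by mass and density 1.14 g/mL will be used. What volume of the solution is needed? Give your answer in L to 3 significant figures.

19.3 L

Chlorine deficit: 8.3 − 3.4 = 4.9 ppm = 4.9 mg/L as Cl₂.
Cl₂ equivalent needed: 4.9 mg/L × 650,000 L = 3,185,000 mg = 3185 g.
Product at 14.5% available chlorine: 3185 / 0.145 = 21,970 g.
Volume at density 1.14 g/mL: 21,970 g ÷ 1.14 g/mL = 19,270 mL.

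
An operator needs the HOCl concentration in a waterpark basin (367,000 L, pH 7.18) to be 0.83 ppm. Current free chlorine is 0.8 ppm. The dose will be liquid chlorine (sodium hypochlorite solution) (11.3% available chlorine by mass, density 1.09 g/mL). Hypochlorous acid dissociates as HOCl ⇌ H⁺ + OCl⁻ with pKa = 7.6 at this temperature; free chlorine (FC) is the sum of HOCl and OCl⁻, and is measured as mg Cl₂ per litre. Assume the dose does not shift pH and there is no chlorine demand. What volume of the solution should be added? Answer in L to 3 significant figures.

[OCl⁻]/[HOCl] = 10^(pH − pKa) = 10^(7.18 − 7.6) = 0.3802; fraction as HOCl = 1/(1 + 0.3802) = 0.7245.
Free chlorine required for 0.83 ppm HOCl: 0.83 / 0.7245 = 1.146 ppm.
FC to add: 1.146 − 0.8 = 0.3456 mg/L as Cl₂.
Cl₂ equivalent: 0.3456 mg/L × 367,000 L = 126.8 g.
Product at 11.3% available Cl: 126.8 / 0.113 = 1122 g.
Volume: 1122 g ÷ 1.09 g/mL = 1030 mL.

1.03 L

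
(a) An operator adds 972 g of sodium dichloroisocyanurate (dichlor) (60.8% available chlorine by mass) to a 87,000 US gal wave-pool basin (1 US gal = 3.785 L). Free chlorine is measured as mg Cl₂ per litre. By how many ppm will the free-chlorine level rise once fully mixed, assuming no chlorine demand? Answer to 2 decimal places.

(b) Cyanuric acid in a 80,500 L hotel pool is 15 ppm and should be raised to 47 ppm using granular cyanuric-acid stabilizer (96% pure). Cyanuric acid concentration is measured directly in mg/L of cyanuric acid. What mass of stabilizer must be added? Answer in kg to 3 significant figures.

(a) Volume: 87,000 US gal × 3.785 L/gal = 329,295 L.
(a) Available chlorine delivered: 972 g × 0.608 = 591 g as Cl₂.
(a) Concentration rise: 591 g / 329,295 L = 1.795 mg/L = 1.79 ppm.

(b) CYA to add: (47 − 15) = 32 mg/L × 80,500 L = 2576 g cyanuric acid.
(b) At 96% purity: 2576 / 0.96 = 2683 g product.

(a) 1.79 ppm; (b) 2.68 kg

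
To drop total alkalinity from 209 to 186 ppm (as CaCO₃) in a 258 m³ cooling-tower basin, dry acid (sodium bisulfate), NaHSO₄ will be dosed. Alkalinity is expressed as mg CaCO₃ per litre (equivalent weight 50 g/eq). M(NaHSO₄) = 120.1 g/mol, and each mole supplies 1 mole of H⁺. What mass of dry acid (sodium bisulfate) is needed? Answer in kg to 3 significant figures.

Volume: 258 m³ = 258,000 L.
Alkalinity to neutralize: (209 − 186) = 23 mg/L as CaCO₃ × 258,000 L = 5934 g as CaCO₃.
Equivalents of H⁺ required: 5934 ÷ 50 g/eq = 118.7 eq = 118.7 mol NaHSO₄.
Mass of NaHSO₄: 118.7 × 120.1 = 14,250 g.

14.3 kg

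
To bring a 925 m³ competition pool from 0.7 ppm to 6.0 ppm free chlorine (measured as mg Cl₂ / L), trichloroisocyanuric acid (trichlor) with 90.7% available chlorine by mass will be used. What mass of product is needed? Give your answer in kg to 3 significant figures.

5.41 kg

Volume: 925 m³ = 925,000 L.
Chlorine deficit: 6.0 − 0.7 = 5.3 ppm = 5.3 mg/L as Cl₂.
Cl₂ equivalent needed: 5.3 mg/L × 925,000 L = 4,902,000 mg = 4902 g.
Product at 90.7% available chlorine: 4902 / 0.907 = 5405 g.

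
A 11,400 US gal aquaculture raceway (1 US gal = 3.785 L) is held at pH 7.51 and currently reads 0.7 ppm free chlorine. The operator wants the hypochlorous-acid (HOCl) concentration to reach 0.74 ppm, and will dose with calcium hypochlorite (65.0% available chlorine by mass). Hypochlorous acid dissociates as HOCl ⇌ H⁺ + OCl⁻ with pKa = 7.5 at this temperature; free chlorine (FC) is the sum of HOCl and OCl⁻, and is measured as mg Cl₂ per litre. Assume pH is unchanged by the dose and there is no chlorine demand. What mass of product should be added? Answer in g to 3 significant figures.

Volume: 11,400 US gal × 3.785 L/gal = 43,149 L.
[OCl⁻]/[HOCl] = 10^(pH − pKa) = 10^(7.51 − 7.5) = 1.023; fraction as HOCl = 1/(1 + 1.023) = 0.4942.
Free chlorine required for 0.74 ppm HOCl: 0.74 / 0.4942 = 1.497 ppm.
FC to add: 1.497 − 0.7 = 0.7972 mg/L as Cl₂.
Cl₂ equivalent: 0.7972 mg/L × 43,149 L = 34.4 g.
Product at 65.0% available Cl: 34.4 / 0.65 = 52.92 g.

52.9 g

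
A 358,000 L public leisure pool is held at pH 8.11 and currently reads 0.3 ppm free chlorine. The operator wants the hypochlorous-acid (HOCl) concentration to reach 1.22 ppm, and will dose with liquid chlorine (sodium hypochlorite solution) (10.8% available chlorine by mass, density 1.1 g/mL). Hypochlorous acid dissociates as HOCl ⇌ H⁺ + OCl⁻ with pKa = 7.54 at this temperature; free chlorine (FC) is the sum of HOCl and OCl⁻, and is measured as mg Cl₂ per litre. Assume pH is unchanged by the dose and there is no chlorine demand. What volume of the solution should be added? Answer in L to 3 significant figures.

16.4 L

[OCl⁻]/[HOCl] = 10^(pH − pKa) = 10^(8.11 − 7.54) = 3.715; fraction as HOCl = 1/(1 + 3.715) = 0.2121.
Free chlorine required for 1.22 ppm HOCl: 1.22 / 0.2121 = 5.753 ppm.
FC to add: 5.753 − 0.3 = 5.453 mg/L as Cl₂.
Cl₂ equivalent: 5.453 mg/L × 358,000 L = 1952 g.
Product at 10.8% available Cl: 1952 / 0.108 = 18,070 g.
Volume: 18,070 g ÷ 1.1 g/mL = 16,430 mL.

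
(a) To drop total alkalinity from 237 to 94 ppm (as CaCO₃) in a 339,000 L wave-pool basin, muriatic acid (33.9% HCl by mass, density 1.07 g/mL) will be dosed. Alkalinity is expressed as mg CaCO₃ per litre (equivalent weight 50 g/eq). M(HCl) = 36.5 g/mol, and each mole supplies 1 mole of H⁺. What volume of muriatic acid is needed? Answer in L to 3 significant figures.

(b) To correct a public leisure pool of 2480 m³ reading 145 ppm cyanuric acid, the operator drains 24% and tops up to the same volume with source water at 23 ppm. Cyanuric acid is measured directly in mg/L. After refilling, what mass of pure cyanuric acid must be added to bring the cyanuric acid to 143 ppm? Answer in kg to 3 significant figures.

(a) 97.6 L; (b) 67.7 kg

(a) Alkalinity to neutralize: (237 − 94) = 143 mg/L as CaCO₃ × 339,000 L = 48,480 g as CaCO₃.
(a) Equivalents of H⁺ required: 48,480 ÷ 50 g/eq = 969.5 eq = 969.5 mol HCl.
(a) Mass of HCl: 969.5 × 36.5 = 35,390 g.
(a) Mass of 33.9% solution: 35,390 / 0.339 = 104,400 g.
(a) Volume: 104,400 g ÷ 1.07 g/mL = 97,560 mL.

(b) Volume: 2480 m³ = 2,480,000 L.
(b) After draining 24% and refilling: 145 × 0.76 + 23 × 0.24 = 115.72 ppm.
(b) Deficit to target: 143 − 115.72 = 27.28 mg/L.
(b) Mass: 27.28 mg/L × 2,480,000 L = 67,650 g cyanuric acid.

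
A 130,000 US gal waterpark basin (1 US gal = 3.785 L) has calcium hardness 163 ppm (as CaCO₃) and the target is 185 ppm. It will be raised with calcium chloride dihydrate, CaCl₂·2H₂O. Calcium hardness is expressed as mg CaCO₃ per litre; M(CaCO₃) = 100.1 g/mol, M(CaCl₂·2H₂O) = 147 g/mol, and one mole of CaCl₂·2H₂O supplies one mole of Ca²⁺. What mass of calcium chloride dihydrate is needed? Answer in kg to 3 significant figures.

Volume: 130,000 US gal × 3.785 L/gal = 492,050 L.
Hardness to add: (185 − 163) = 22 mg/L as CaCO₃ × 492,050 L = 10,830 g as CaCO₃.
Moles of Ca²⁺ (1 mol Ca²⁺ ≡ 1 mol CaCO₃): 10,830 / 100.1 g/mol = 108.1 mol.
Mass of CaCl₂·2H₂O: 108.1 × 147 = 15,900 g.

15.9 kg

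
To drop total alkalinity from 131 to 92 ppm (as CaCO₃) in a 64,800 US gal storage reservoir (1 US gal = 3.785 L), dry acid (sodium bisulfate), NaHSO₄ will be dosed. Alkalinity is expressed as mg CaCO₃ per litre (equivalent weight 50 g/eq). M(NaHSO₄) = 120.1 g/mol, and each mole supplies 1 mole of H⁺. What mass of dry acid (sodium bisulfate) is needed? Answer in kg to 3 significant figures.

Volume: 64,800 US gal × 3.785 L/gal = 245,268 L.
Alkalinity to neutralize: (131 − 92) = 39 mg/L as CaCO₃ × 245,268 L = 9565 g as CaCO₃.
Equivalents of H⁺ required: 9565 ÷ 50 g/eq = 191.3 eq = 191.3 mol NaHSO₄.
Mass of NaHSO₄: 191.3 × 120.1 = 22,980 g.

23.0 kg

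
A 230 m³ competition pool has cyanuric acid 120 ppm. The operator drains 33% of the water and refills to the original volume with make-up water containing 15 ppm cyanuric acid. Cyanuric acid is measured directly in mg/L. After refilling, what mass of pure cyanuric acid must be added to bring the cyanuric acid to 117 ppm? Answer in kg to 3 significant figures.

7.28 kg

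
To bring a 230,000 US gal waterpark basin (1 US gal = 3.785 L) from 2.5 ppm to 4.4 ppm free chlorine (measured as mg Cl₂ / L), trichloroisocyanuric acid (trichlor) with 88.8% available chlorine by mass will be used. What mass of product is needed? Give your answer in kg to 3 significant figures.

1.86 kg

Volume: 230,000 US gal × 3.785 L/gal = 870,550 L.
Chlorine deficit: 4.4 − 2.5 = 1.9 ppm = 1.9 mg/L as Cl₂.
Cl₂ equivalent needed: 1.9 mg/L × 870,550 L = 1,654,000 mg = 1654 g.
Product at 88.8% available chlorine: 1654 / 0.888 = 1863 g.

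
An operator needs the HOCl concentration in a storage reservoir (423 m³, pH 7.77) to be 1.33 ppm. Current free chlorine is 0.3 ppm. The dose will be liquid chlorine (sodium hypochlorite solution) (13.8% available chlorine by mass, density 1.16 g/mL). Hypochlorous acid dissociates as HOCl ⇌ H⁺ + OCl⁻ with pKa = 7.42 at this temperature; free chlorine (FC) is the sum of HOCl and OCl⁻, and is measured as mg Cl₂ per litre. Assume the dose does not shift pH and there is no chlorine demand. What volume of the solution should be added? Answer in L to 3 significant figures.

Volume: 423 m³ = 423,000 L.
[OCl⁻]/[HOCl] = 10^(pH − pKa) = 10^(7.77 − 7.42) = 2.239; fraction as HOCl = 1/(1 + 2.239) = 0.3088.
Free chlorine required for 1.33 ppm HOCl: 1.33 / 0.3088 = 4.307 ppm.
FC to add: 4.307 − 0.3 = 4.007 mg/L as Cl₂.
Cl₂ equivalent: 4.007 mg/L × 423,000 L = 1695 g.
Product at 13.8% available Cl: 1695 / 0.138 = 12,280 g.
Volume: 12,280 g ÷ 1.16 g/mL = 10,590 mL.

10.6 L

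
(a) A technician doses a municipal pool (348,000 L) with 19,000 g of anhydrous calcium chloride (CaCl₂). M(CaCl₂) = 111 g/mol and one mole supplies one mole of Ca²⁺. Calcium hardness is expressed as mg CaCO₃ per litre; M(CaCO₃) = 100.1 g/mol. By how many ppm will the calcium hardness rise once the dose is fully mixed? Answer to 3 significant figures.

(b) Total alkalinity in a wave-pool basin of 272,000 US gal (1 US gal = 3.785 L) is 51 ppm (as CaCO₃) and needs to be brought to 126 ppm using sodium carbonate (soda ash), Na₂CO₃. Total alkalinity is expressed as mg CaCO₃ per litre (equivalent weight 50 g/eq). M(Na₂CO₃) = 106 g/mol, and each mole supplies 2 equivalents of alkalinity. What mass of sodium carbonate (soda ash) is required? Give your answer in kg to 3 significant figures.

(a) 49.2 ppm; (b) 81.8 kg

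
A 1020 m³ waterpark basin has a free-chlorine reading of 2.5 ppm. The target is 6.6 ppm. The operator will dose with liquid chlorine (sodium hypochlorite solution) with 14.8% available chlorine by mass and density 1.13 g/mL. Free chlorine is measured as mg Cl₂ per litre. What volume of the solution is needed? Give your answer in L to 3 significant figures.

25.0 L

Volume: 1020 m³ = 1,020,000 L.
Chlorine deficit: 6.6 − 2.5 = 4.1 ppm = 4.1 mg/L as Cl₂.
Cl₂ equivalent needed: 4.1 mg/L × 1,020,000 L = 4,182,000 mg = 4182 g.
Product at 14.8% available chlorine: 4182 / 0.148 = 28,260 g.
Volume at density 1.13 g/mL: 28,260 g ÷ 1.13 g/mL = 25,010 mL.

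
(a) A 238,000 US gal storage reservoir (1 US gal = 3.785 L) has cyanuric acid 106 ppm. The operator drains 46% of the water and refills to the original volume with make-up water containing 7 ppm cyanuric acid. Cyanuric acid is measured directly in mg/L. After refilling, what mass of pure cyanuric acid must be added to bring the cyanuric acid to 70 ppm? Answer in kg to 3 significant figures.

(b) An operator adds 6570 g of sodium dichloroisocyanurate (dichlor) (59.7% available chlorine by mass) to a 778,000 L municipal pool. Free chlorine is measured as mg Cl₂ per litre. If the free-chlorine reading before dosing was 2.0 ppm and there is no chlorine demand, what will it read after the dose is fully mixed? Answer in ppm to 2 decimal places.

(a) 8.59 kg; (b) 7.04 ppm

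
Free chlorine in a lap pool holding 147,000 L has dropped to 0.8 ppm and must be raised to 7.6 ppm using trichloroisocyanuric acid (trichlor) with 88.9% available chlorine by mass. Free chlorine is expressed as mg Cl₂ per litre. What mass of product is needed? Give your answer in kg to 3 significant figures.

1.12 kg

Chlorine deficit: 7.6 − 0.8 = 6.8 ppm = 6.8 mg/L as Cl₂.
Cl₂ equivalent needed: 6.8 mg/L × 147,000 L = 999,600 mg = 999.6 g.
Product at 88.9% available chlorine: 999.6 / 0.889 = 1124 g.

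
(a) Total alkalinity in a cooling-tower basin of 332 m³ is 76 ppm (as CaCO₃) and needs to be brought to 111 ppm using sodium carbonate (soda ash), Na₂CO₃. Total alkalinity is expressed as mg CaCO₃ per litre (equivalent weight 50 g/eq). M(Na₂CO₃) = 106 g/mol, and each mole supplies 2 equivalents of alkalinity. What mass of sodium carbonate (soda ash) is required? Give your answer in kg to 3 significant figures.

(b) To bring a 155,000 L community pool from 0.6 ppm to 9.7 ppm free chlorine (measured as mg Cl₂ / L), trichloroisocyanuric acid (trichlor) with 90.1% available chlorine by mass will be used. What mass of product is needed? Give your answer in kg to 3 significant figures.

(a) 12.3 kg; (b) 1.57 kg

(a) Volume: 332 m³ = 332,000 L.
(a) Alkalinity to add: (111 − 76) = 35 mg/L as CaCO₃ × 332,000 L = 11,620 g as CaCO₃.
(a) Equivalents: 11,620 g ÷ 50 g/eq = 232.4 eq.
(a) Each mole of Na₂CO₃ supplies 2 eq, so 232.4 / 2 = 116.2 mol.
(a) Mass: 116.2 mol × 106 g/mol = 12,320 g.

(b) Chlorine deficit: 9.7 − 0.6 = 9.1 ppm = 9.1 mg/L as Cl₂.
(b) Cl₂ equivalent needed: 9.1 mg/L × 155,000 L = 1,410,000 mg = 1410 g.
(b) Product at 90.1% available chlorine: 1410 / 0.901 = 1565 g.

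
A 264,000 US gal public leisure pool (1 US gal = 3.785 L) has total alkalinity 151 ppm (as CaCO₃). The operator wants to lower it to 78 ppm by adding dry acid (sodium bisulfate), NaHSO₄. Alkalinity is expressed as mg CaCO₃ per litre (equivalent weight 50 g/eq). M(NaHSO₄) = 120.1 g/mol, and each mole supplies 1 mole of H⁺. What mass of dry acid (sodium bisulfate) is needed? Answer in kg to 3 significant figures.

175 kg

Volume: 264,000 US gal × 3.785 L/gal = 999,240 L.
Alkalinity to neutralize: (151 − 78) = 73 mg/L as CaCO₃ × 999,240 L = 72,940 g as CaCO₃.
Equivalents of H⁺ required: 72,940 ÷ 50 g/eq = 1459 eq = 1459 mol NaHSO₄.
Mass of NaHSO₄: 1459 × 120.1 = 175,200 g.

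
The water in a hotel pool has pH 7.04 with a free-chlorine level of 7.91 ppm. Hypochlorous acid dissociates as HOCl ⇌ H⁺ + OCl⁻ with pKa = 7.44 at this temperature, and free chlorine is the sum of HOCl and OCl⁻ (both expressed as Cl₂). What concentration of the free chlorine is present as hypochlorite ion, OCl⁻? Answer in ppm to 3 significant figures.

[OCl⁻]/[HOCl] = 10^(pH − pKa) = 10^(7.04 − 7.44) = 10^-0.40 = 0.3981.
Fraction as HOCl = 1 / (1 + 0.3981) = 0.7153.
OCl⁻ = (1 − 0.7153) × 7.91 ppm = 2.252 ppm.

2.25 ppm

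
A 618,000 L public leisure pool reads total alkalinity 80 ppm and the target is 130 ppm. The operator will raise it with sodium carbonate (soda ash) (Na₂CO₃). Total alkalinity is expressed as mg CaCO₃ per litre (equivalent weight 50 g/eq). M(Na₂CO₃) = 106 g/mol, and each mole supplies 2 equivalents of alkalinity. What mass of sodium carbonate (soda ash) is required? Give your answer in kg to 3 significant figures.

Alkalinity to add: (130 − 80) = 50 mg/L as CaCO₃ × 618,000 L = 30,900 g as CaCO₃.
Equivalents: 30,900 g ÷ 50 g/eq = 618 eq.
Each mole of Na₂CO₃ supplies 2 eq, so 618 / 2 = 309 mol.
Mass: 309 mol × 106 g/mol = 32,750 g.

32.8 kg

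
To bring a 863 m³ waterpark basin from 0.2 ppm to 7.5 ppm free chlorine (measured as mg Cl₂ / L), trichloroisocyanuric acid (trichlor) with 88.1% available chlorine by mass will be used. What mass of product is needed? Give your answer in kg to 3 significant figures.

7.15 kg

Volume: 863 m³ = 863,000 L.
Chlorine deficit: 7.5 − 0.2 = 7.3 ppm = 7.3 mg/L as Cl₂.
Cl₂ equivalent needed: 7.3 mg/L × 863,000 L = 6,300,000 mg = 6300 g.
Product at 88.1% available chlorine: 6300 / 0.881 = 7151 g.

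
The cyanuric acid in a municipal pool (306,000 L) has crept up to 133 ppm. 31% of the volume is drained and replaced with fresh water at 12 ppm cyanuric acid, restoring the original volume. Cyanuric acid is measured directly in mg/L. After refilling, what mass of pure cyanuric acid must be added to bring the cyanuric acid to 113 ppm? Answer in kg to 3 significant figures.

5.36 kg

After draining 31% and refilling: 133 × 0.69 + 12 × 0.31 = 95.49 ppm.
Deficit to target: 113 − 95.49 = 17.51 mg/L.
Mass: 17.51 mg/L × 306,000 L = 5358 g cyanuric acid.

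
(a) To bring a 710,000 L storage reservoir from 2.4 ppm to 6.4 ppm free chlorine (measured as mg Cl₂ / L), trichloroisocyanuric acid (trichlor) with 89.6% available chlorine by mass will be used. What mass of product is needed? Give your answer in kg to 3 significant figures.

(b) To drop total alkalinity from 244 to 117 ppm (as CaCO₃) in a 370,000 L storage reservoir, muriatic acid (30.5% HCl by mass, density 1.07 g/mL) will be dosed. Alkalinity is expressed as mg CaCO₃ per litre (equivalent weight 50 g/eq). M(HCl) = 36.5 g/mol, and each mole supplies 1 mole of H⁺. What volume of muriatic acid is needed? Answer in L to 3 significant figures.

(a) Chlorine deficit: 6.4 − 2.4 = 4 ppm = 4 mg/L as Cl₂.
(a) Cl₂ equivalent needed: 4 mg/L × 710,000 L = 2,840,000 mg = 2840 g.
(a) Product at 89.6% available chlorine: 2840 / 0.896 = 3170 g.

(b) Alkalinity to neutralize: (244 − 117) = 127 mg/L as CaCO₃ × 370,000 L = 46,990 g as CaCO₃.
(b) Equivalents of H⁺ required: 46,990 ÷ 50 g/eq = 939.8 eq = 939.8 mol HCl.
(b) Mass of HCl: 939.8 × 36.5 = 34,300 g.
(b) Mass of 30.5% solution: 34,300 / 0.305 = 112,500 g.
(b) Volume: 112,500 g ÷ 1.07 g/mL = 105,100 mL.

(a) 3.17 kg; (b) 105 L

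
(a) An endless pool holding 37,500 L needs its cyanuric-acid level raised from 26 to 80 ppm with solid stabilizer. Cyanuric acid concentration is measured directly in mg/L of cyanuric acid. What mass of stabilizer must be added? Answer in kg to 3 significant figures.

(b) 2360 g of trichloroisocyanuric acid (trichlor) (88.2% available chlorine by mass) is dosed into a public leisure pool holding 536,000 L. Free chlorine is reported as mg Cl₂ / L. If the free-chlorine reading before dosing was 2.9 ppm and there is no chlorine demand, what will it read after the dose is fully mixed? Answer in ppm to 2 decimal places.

(a) CYA to add: (80 − 26) = 54 mg/L × 37,500 L = 2025 g cyanuric acid.

(b) Available chlorine delivered: 2360 g × 0.882 = 2082 g as Cl₂.
(b) Concentration rise: 2082 g / 536,000 L = 3.883 mg/L = 3.88 ppm.
(b) Final FC: 2.9 + 3.88 = 6.78 ppm.

(a) 2.02 kg; (b) 6.78 ppm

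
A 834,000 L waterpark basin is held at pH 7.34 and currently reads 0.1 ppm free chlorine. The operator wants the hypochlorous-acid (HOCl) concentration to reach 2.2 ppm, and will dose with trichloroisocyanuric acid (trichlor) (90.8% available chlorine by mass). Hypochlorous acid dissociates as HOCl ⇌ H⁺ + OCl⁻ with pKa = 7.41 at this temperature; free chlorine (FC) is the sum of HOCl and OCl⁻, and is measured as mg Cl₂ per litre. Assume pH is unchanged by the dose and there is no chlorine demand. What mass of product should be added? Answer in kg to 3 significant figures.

[OCl⁻]/[HOCl] = 10^(pH − pKa) = 10^(7.34 − 7.41) = 0.8511; fraction as HOCl = 1/(1 + 0.8511) = 0.5402.
Free chlorine required for 2.2 ppm HOCl: 2.2 / 0.5402 = 4.073 ppm.
FC to add: 4.073 − 0.1 = 3.973 mg/L as Cl₂.
Cl₂ equivalent: 3.973 mg/L × 834,000 L = 3313 g.
Product at 90.8% available Cl: 3313 / 0.908 = 3649 g.

3.65 kg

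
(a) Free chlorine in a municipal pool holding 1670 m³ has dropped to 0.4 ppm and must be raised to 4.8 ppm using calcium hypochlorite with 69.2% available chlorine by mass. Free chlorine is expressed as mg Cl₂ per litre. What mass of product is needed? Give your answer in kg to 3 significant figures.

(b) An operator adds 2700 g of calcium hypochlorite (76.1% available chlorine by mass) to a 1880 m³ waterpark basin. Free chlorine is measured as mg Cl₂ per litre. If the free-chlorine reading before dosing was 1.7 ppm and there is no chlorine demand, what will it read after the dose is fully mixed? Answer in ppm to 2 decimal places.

(a) Volume: 1670 m³ = 1,670,000 L.
(a) Chlorine deficit: 4.8 − 0.4 = 4.4 ppm = 4.4 mg/L as Cl₂.
(a) Cl₂ equivalent needed: 4.4 mg/L × 1,670,000 L = 7,348,000 mg = 7348 g.
(a) Product at 69.2% available chlorine: 7348 / 0.692 = 10,620 g.

(b) Volume: 1880 m³ = 1,880,000 L.
(b) Available chlorine delivered: 2700 g × 0.761 = 2055 g as Cl₂.
(b) Concentration rise: 2055 g / 1,880,000 L = 1.093 mg/L = 1.09 ppm.
(b) Final FC: 1.7 + 1.09 = 2.79 ppm.

(a) 10.6 kg; (b) 2.79 ppm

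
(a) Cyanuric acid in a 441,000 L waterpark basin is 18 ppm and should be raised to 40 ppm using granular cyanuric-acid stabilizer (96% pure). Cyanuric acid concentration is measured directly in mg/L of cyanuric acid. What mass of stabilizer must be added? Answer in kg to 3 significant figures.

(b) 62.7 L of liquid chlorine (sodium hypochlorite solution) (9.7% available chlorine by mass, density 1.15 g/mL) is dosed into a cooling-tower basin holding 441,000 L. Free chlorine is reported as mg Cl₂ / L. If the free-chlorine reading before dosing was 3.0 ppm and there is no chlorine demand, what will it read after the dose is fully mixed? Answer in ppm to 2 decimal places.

(a) 10.1 kg; (b) 18.86 ppm

(a) CYA to add: (40 − 18) = 22 mg/L × 441,000 L = 9702 g cyanuric acid.
(a) At 96% purity: 9702 / 0.96 = 10,110 g product.

(b) Mass of solution: 62.7 L × 1000 mL/L × 1.15 g/mL = 72,100 g.
(b) Available chlorine delivered: 72,100 g × 0.097 = 6994 g as Cl₂.
(b) Concentration rise: 6994 g / 441,000 L = 15.86 mg/L = 15.86 ppm.
(b) Final FC: 3.0 + 15.86 = 18.86 ppm.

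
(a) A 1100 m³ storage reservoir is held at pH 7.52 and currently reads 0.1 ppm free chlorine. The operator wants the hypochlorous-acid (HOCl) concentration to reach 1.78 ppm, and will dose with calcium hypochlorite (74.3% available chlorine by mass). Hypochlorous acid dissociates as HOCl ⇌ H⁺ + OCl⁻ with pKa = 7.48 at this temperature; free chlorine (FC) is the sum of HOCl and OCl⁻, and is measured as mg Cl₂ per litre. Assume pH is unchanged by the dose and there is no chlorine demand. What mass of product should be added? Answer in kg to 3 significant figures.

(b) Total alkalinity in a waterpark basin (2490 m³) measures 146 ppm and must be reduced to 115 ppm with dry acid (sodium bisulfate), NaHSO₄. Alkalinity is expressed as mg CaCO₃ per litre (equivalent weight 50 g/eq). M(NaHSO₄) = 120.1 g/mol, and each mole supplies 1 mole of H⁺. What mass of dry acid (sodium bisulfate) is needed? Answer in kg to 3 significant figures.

(a) 5.38 kg; (b) 185 kg

(a) Volume: 1100 m³ = 1,100,000 L.
(a) [OCl⁻]/[HOCl] = 10^(pH − pKa) = 10^(7.52 − 7.48) = 1.096; fraction as HOCl = 1/(1 + 1.096) = 0.477.
(a) Free chlorine required for 1.78 ppm HOCl: 1.78 / 0.477 = 3.732 ppm.
(a) FC to add: 3.732 − 0.1 = 3.632 mg/L as Cl₂.
(a) Cl₂ equivalent: 3.632 mg/L × 1,100,000 L = 3995 g.
(a) Product at 74.3% available Cl: 3995 / 0.743 = 5377 g.

(b) Volume: 2490 m³ = 2,490,000 L.
(b) Alkalinity to neutralize: (146 − 115) = 31 mg/L as CaCO₃ × 2,490,000 L = 77,190 g as CaCO₃.
(b) Equivalents of H⁺ required: 77,190 ÷ 50 g/eq = 1544 eq = 1544 mol NaHSO₄.
(b) Mass of NaHSO₄: 1544 × 120.1 = 185,400 g.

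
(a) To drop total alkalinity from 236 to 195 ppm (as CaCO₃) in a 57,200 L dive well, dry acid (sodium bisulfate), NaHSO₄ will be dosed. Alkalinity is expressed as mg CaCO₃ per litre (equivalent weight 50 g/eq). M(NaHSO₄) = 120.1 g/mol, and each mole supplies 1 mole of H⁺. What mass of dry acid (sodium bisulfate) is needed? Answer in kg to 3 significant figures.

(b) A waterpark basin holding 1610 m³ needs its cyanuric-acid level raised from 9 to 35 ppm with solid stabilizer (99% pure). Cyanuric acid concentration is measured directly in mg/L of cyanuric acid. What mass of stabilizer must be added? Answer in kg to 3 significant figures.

(a) Alkalinity to neutralize: (236 − 195) = 41 mg/L as CaCO₃ × 57,200 L = 2345 g as CaCO₃.
(a) Equivalents of H⁺ required: 2345 ÷ 50 g/eq = 46.9 eq = 46.9 mol NaHSO₄.
(a) Mass of NaHSO₄: 46.9 × 120.1 = 5633 g.

(b) Volume: 1610 m³ = 1,610,000 L.
(b) CYA to add: (35 − 9) = 26 mg/L × 1,610,000 L = 41,860 g cyanuric acid.
(b) At 99% purity: 41,860 / 0.99 = 42,280 g product.

(a) 5.63 kg; (b) 42.3 kg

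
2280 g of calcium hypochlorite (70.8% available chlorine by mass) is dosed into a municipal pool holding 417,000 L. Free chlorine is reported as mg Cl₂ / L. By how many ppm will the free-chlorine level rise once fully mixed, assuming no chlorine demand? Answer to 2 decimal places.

3.87 ppm

Available chlorine delivered: 2280 g × 0.708 = 1614 g as Cl₂.
Concentration rise: 1614 g / 417,000 L = 3.871 mg/L = 3.87 ppm.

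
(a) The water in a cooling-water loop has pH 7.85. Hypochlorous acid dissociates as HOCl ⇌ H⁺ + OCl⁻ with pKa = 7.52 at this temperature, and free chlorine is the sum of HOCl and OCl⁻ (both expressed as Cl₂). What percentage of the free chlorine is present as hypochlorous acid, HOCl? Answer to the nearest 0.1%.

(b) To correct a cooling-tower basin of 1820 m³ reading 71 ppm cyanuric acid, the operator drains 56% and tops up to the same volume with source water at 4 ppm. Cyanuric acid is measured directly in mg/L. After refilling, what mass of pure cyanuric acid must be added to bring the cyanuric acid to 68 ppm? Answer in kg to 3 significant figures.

(a) 31.9%; (b) 62.8 kg

(a) [OCl⁻]/[HOCl] = 10^(pH − pKa) = 10^(7.85 − 7.52) = 10^0.33 = 2.138.
(a) Fraction as HOCl = 1 / (1 + 2.138) = 0.3187.

(b) Volume: 1820 m³ = 1,820,000 L.
(b) After draining 56% and refilling: 71 × 0.44 + 4 × 0.56 = 33.48 ppm.
(b) Deficit to target: 68 − 33.48 = 34.52 mg/L.
(b) Mass: 34.52 mg/L × 1,820,000 L = 62,830 g cyanuric acid.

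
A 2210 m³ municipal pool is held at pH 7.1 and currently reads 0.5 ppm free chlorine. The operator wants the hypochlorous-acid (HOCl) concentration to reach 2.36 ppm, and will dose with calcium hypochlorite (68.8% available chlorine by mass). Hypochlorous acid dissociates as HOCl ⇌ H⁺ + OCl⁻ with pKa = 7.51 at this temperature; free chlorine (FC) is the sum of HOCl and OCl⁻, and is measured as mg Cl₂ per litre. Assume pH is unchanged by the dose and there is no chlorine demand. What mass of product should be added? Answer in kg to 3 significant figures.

Volume: 2210 m³ = 2,210,000 L.
[OCl⁻]/[HOCl] = 10^(pH − pKa) = 10^(7.1 − 7.51) = 0.389; fraction as HOCl = 1/(1 + 0.389) = 0.7199.
Free chlorine required for 2.36 ppm HOCl: 2.36 / 0.7199 = 3.278 ppm.
FC to add: 3.278 − 0.5 = 2.778 mg/L as Cl₂.
Cl₂ equivalent: 2.778 mg/L × 2,210,000 L = 6140 g.
Product at 68.8% available Cl: 6140 / 0.688 = 8924 g.

8.92 kg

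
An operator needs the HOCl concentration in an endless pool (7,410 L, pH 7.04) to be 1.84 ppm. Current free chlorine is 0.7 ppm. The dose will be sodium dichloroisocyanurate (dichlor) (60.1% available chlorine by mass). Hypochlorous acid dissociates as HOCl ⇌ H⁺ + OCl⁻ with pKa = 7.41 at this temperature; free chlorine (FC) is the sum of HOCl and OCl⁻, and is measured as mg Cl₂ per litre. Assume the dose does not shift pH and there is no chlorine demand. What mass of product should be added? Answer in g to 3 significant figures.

23.7 g

[OCl⁻]/[HOCl] = 10^(pH − pKa) = 10^(7.04 − 7.41) = 0.4266; fraction as HOCl = 1/(1 + 0.4266) = 0.701.
Free chlorine required for 1.84 ppm HOCl: 1.84 / 0.701 = 2.625 ppm.
FC to add: 2.625 − 0.7 = 1.925 mg/L as Cl₂.
Cl₂ equivalent: 1.925 mg/L × 7,410 L = 14.26 g.
Product at 60.1% available Cl: 14.26 / 0.601 = 23.73 g.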